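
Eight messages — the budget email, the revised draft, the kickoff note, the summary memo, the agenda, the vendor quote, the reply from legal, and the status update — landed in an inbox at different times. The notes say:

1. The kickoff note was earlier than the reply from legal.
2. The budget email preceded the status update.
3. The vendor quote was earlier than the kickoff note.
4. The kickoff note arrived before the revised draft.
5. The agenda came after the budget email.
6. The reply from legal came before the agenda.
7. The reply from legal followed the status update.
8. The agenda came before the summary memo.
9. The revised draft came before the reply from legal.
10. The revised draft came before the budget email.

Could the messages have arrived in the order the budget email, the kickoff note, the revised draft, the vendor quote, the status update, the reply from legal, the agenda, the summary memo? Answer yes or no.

The constraints require the vendor quote before the kickoff note, but in the proposed sequence the kickoff note appears ahead of the vendor quote. That one violation is enough.

no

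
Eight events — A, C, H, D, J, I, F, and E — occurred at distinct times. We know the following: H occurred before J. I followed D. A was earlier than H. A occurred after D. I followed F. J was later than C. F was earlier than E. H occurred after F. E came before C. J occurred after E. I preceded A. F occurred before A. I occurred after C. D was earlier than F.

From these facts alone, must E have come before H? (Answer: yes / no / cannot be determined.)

Chain the constraints: E → C → I → A → H. Each link is directly stated, so E comes before H.

yes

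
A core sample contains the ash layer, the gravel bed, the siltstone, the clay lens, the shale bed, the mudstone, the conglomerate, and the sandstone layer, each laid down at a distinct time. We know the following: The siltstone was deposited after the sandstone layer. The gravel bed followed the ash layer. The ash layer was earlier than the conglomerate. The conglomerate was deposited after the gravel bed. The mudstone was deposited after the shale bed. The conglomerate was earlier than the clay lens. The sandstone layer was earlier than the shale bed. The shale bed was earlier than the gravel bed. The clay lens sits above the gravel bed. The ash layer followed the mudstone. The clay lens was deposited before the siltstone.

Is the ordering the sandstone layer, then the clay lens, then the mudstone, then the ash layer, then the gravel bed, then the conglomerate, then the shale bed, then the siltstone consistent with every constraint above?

The constraints require the gravel bed before the clay lens, but in the proposed sequence the clay lens appears ahead of the gravel bed. That one violation is enough.

no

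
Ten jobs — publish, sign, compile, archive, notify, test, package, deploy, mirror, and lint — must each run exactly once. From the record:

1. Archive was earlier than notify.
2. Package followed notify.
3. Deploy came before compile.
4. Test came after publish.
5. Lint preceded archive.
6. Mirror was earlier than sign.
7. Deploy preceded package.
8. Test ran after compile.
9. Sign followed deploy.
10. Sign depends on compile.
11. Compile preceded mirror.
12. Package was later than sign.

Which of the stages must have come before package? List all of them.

archive, compile, deploy, lint, mirror, notify, sign

Directly stated before package: deploy, notify, and sign.
Archive reaches package via archive → notify → package.
Compile reaches package via compile → sign → package.
Lint reaches package via lint → archive → notify → package.
Likewise mirror reaches package by chaining the stated constraints.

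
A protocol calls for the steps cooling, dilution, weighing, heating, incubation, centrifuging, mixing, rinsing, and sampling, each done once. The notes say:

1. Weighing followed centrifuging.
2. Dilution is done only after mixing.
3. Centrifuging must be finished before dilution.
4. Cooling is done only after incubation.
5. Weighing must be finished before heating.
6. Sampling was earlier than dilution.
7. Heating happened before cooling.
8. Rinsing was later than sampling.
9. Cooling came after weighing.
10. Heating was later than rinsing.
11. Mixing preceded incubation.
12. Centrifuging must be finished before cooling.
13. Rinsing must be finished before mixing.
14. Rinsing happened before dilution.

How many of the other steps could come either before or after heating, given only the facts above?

3

Forced before heating: centrifuging, rinsing, sampling, and weighing; forced after heating: cooling.
That leaves dilution, incubation, and mixing with no forced order relative to heating — 3.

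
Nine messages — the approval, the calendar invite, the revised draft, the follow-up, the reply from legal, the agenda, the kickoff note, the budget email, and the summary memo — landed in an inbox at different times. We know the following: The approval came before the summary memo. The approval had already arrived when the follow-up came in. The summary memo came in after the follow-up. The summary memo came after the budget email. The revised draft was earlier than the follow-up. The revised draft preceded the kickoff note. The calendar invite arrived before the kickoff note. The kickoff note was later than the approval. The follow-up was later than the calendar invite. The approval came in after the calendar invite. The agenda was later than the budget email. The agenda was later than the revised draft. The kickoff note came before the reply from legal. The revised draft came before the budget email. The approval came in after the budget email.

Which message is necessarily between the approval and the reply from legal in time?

Tracing the constraints gives the approval → the kickoff note → the reply from legal, so the kickoff note sits after the approval and before the reply from legal.
No other message is forced both after the approval and before the reply from legal.

the kickoff note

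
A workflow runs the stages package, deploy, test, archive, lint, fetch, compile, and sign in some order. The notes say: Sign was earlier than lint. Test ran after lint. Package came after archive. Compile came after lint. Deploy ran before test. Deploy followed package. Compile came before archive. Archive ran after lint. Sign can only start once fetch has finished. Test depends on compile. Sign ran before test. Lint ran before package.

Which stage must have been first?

Fetch has a chain of constraints placing it before every other stage, so fetch must be first.

fetch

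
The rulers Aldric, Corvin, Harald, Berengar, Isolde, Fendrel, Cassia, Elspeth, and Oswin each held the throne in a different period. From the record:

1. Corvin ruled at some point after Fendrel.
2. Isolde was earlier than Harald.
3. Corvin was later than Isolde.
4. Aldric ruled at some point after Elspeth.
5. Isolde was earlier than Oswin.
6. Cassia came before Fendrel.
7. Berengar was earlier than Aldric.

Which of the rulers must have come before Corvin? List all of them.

Directly stated before Corvin: Fendrel and Isolde.
Cassia reaches Corvin via Cassia → Fendrel → Corvin.
No chain forces Oswin (or any of the others) ahead of Corvin.

Cassia, Fendrel, Isolde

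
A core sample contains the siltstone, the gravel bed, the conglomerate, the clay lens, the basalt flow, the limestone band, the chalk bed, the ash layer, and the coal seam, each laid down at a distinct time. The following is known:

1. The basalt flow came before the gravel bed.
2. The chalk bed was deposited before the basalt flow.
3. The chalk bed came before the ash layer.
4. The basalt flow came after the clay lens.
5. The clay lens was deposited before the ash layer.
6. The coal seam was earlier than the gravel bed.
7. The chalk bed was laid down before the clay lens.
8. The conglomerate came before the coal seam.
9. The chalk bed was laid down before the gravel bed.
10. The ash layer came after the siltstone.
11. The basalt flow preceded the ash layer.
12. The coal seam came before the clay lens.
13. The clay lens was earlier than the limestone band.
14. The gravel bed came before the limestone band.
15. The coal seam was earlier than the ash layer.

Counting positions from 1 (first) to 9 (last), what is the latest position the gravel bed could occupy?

8

The gravel bed must come before the limestone band — 1 layer forced after it.
Everything else can be placed before the gravel bed in some valid order, so the gravel bed can sit as late as position 9 − 1 = 8.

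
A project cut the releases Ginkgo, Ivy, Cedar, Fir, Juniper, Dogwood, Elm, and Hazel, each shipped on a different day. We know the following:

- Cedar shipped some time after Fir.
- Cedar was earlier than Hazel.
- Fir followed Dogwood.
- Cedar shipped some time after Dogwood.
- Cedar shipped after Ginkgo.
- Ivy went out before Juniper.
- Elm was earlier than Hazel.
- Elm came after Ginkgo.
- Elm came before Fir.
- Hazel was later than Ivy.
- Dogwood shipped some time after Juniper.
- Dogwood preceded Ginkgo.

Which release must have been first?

Ivy

Ivy has a chain of constraints placing it before every other release, so Ivy must be first.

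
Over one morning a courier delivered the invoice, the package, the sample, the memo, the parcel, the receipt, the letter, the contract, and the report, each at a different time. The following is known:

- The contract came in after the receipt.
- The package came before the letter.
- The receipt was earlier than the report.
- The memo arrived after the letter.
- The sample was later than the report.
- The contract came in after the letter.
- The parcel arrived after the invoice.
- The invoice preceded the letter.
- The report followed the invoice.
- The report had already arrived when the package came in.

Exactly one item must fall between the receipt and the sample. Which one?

Tracing the constraints gives the receipt → the report → the sample, so the report sits after the receipt and before the sample.
No other item is forced both after the receipt and before the sample.

the report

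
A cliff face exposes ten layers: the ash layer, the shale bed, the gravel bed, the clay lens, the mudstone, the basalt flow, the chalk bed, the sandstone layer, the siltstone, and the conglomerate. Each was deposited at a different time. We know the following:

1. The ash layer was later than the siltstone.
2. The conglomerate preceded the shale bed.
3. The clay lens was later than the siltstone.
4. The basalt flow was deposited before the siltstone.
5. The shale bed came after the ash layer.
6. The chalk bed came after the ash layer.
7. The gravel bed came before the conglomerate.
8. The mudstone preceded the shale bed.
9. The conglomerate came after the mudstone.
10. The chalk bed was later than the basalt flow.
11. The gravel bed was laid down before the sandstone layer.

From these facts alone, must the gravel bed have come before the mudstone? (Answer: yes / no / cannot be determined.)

No chain of stated constraints runs from the gravel bed to the mudstone, and none runs from the mudstone to the gravel bed either.
So the relative order of the gravel bed and the mudstone is not fixed by the given facts.

cannot be determined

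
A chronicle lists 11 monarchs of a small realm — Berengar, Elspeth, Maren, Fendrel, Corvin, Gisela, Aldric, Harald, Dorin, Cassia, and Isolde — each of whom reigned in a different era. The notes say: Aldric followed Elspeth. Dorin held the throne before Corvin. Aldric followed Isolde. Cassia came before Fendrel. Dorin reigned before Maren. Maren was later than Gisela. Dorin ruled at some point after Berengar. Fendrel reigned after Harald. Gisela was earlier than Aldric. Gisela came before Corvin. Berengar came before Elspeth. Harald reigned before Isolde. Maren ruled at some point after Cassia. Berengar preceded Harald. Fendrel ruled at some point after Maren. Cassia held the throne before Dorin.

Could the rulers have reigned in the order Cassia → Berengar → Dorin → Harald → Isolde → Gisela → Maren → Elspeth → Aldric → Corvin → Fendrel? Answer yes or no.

yes

Check each stated constraint against the proposed order — e.g. Dorin is ahead of Corvin; Cassia is ahead of Fendrel. Every pair is in the required order; nothing is violated.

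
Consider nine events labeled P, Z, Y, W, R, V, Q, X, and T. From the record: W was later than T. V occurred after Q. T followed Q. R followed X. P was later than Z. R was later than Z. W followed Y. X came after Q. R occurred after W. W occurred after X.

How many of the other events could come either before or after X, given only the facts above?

5

Forced before X: Q; forced after X: R and W.
That leaves P, T, V, Y, and Z with no forced order relative to X — 5.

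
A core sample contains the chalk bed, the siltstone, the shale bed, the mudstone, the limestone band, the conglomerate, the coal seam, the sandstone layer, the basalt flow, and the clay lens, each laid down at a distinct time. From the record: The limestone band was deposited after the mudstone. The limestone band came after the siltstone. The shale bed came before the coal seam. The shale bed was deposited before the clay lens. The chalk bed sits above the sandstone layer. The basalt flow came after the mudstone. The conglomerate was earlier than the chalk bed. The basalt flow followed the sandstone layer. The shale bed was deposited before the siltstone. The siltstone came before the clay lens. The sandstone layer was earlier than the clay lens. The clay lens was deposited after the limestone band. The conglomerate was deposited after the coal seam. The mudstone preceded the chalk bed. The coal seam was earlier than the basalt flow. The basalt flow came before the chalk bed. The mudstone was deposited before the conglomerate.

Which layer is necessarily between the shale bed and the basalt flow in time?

the coal seam

Tracing the constraints gives the shale bed → the coal seam → the basalt flow, so the coal seam sits after the shale bed and before the basalt flow.
No other layer is forced both after the shale bed and before the basalt flow.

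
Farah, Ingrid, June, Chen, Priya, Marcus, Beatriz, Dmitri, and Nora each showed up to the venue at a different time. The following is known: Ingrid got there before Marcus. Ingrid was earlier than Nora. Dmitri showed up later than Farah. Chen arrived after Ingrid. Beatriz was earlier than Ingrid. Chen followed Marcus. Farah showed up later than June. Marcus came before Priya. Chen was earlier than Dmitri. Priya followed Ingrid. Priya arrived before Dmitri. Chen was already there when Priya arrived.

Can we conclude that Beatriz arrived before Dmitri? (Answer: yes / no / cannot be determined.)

yes

Chain the constraints: Beatriz → Ingrid → Priya → Dmitri. Each link is directly stated, so Beatriz comes before Dmitri.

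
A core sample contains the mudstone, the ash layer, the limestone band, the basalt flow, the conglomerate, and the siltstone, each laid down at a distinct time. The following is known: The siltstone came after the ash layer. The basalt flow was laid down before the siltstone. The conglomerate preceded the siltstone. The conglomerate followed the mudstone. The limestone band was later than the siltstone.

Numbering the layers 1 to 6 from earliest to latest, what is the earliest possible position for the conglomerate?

The mudstone must come before the conglomerate — 1 forced predecessor.
Nothing else is forced ahead of the conglomerate, so its earliest slot is position 1 + 1 = 2.

2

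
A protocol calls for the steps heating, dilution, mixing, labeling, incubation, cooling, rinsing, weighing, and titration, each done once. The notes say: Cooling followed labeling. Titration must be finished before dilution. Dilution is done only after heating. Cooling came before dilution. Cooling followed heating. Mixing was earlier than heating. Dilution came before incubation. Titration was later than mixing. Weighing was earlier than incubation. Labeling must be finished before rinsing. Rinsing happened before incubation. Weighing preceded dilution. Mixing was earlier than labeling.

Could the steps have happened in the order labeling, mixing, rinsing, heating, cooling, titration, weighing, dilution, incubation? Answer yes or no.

The constraints require mixing before labeling, but in the proposed sequence labeling appears ahead of mixing. That one violation is enough.

no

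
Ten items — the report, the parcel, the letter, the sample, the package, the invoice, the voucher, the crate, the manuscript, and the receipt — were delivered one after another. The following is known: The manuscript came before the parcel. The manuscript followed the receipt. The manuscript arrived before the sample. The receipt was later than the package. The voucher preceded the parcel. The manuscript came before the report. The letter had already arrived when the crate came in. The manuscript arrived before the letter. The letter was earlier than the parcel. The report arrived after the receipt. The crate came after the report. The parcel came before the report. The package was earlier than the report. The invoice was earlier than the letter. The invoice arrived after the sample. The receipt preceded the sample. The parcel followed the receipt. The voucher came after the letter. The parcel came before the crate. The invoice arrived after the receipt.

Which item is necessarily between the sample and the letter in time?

Tracing the constraints gives the sample → the invoice → the letter, so the invoice sits after the sample and before the letter.
No other item is forced both after the sample and before the letter.

the invoice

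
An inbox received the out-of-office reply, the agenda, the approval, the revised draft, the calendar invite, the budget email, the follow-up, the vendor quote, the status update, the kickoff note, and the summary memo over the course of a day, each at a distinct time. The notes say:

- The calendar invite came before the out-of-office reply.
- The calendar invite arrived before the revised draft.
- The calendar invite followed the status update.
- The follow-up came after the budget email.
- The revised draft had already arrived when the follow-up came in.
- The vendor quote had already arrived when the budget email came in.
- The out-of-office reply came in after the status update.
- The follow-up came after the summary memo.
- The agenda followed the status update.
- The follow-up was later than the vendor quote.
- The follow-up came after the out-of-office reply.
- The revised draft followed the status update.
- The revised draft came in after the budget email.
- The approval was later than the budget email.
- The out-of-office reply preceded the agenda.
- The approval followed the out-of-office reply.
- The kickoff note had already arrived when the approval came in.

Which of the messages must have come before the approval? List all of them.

the budget email, the calendar invite, the kickoff note, the out-of-office reply, the status update, the vendor quote

Directly stated before the approval: the budget email, the kickoff note, and the out-of-office reply.
The calendar invite reaches the approval via the calendar invite → the out-of-office reply → the approval.
The status update reaches the approval via the status update → the out-of-office reply → the approval.
The vendor quote reaches the approval via the vendor quote → the budget email → the approval.
No chain forces the agenda (or any of the others) ahead of the approval.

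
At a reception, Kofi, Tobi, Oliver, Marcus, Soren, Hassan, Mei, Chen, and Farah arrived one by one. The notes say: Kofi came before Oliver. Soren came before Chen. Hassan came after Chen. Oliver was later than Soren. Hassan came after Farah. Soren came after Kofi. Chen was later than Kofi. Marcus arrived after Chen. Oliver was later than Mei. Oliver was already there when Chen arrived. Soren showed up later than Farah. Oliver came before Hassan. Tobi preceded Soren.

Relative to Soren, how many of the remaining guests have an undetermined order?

1

Forced before Soren: Farah, Kofi, and Tobi; forced after Soren: Chen, Hassan, Marcus, and Oliver.
That leaves Mei with no forced order relative to Soren — 1.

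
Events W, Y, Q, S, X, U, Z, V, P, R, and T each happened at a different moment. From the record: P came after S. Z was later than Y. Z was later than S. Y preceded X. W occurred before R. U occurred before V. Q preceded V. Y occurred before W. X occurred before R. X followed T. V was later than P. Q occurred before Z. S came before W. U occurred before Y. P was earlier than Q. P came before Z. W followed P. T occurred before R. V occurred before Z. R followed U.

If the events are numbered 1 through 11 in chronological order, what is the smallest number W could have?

5

P, S, U, and Y must all come before W — 4 forced predecessors.
Nothing else is forced ahead of W, so its earliest slot is position 4 + 1 = 5.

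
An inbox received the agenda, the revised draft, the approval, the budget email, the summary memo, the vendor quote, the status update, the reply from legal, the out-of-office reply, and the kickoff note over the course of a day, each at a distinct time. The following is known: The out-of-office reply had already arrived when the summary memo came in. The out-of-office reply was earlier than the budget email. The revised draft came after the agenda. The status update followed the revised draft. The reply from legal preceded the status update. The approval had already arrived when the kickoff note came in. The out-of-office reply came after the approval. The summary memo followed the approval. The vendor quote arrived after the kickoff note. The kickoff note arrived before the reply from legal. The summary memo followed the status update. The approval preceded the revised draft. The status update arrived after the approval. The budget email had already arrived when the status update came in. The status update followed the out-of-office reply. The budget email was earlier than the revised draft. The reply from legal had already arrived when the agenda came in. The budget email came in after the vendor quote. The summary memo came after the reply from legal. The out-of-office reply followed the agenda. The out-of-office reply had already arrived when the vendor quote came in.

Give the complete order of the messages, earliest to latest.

The constraints fix every adjacent pair, so only one ordering works:
the approval → the kickoff note → the reply from legal → the agenda → the out-of-office reply → the vendor quote → the budget email → the revised draft → the status update → the summary memo.

the approval, the kickoff note, the reply from legal, the agenda, the out-of-office reply, the vendor quote, the budget email, the revised draft, the status update, the summary memo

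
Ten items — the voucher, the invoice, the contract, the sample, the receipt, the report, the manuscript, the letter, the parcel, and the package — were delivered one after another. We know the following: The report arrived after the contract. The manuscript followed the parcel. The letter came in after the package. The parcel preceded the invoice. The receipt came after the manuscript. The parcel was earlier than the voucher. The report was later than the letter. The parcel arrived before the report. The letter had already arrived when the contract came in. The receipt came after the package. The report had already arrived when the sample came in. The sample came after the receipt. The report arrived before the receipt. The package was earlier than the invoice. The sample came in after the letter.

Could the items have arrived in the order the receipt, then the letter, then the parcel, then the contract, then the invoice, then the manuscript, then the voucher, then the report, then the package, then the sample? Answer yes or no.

no

The constraints require the manuscript before the receipt, but in the proposed sequence the receipt appears ahead of the manuscript. That one violation is enough.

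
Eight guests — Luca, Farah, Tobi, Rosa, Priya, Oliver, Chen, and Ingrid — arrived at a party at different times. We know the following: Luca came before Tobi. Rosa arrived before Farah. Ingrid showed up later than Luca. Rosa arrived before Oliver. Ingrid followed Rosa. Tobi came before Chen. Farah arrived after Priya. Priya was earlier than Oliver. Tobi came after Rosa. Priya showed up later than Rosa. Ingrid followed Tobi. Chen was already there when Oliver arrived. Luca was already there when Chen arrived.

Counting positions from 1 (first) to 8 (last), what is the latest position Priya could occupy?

Priya must come before Farah and Oliver — 2 guests forced after them.
Everything else can be placed before Priya in some valid order, so Priya can sit as late as position 8 − 2 = 6.

6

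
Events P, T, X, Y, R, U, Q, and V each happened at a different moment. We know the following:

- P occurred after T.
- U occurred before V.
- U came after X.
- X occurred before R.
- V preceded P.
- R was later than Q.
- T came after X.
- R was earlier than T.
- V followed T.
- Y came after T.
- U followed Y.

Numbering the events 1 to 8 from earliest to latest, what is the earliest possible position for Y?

5

Q, R, T, and X must all come before Y — 4 forced predecessors.
Nothing else is forced ahead of Y, so its earliest slot is position 4 + 1 = 5.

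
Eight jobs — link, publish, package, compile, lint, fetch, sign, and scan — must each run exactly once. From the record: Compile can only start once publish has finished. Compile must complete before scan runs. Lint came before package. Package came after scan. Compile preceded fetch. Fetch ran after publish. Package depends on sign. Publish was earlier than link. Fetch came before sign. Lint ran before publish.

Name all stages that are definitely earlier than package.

Directly stated before package: lint, scan, and sign.
Compile reaches package via compile → scan → package.
Fetch reaches package via fetch → sign → package.
Publish reaches package via publish → fetch → sign → package.
No chain forces link ahead of package.

compile, fetch, lint, publish, scan, sign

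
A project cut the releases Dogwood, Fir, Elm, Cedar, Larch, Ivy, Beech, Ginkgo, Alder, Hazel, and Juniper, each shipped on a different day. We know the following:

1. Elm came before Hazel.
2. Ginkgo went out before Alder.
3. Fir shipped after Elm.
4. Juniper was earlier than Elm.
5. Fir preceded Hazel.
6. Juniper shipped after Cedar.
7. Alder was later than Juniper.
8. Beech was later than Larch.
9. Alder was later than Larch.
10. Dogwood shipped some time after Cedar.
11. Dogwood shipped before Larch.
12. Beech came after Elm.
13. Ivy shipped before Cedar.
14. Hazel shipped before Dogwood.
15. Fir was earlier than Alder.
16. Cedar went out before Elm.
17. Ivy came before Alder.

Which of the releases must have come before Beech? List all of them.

Cedar, Dogwood, Elm, Fir, Hazel, Ivy, Juniper, Larch

Directly stated before Beech: Elm and Larch.
Cedar reaches Beech via Cedar → Elm → Beech.
Dogwood reaches Beech via Dogwood → Larch → Beech.
Fir reaches Beech via Fir → Hazel → Dogwood → Larch → Beech.
Likewise Hazel, Ivy, and Juniper each reach Beech by chaining the stated constraints.
No chain forces Alder (or any of the others) ahead of Beech.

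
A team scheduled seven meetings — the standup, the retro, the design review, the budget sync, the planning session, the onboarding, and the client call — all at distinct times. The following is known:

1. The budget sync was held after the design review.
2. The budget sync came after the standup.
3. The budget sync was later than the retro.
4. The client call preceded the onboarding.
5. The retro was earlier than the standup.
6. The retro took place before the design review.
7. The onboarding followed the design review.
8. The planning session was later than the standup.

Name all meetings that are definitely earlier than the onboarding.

the client call, the design review, the retro

Directly stated before the onboarding: the client call and the design review.
The retro reaches the onboarding via the retro → the design review → the onboarding.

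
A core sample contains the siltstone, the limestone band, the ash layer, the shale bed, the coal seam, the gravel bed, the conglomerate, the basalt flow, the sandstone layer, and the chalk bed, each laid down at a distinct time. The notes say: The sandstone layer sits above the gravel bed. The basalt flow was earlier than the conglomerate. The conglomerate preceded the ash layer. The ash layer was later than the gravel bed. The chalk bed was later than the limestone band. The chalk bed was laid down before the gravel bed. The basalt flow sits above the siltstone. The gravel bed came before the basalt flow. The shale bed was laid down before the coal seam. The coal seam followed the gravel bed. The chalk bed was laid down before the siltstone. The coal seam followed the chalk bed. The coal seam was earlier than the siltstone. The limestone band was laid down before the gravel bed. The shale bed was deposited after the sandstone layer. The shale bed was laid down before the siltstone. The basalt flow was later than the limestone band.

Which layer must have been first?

the limestone band

The limestone band has a chain of constraints placing it before every other layer, so the limestone band must be first.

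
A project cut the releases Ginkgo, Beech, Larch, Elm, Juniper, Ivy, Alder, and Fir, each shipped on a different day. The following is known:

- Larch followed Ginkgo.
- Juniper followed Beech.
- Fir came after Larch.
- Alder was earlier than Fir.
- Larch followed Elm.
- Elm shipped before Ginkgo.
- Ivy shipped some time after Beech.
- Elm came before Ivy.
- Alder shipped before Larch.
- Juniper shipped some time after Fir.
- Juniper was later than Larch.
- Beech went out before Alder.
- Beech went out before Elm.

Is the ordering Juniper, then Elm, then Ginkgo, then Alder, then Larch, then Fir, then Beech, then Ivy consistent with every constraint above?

no

The constraints require Beech before Juniper, but in the proposed sequence Juniper appears ahead of Beech. That one violation is enough.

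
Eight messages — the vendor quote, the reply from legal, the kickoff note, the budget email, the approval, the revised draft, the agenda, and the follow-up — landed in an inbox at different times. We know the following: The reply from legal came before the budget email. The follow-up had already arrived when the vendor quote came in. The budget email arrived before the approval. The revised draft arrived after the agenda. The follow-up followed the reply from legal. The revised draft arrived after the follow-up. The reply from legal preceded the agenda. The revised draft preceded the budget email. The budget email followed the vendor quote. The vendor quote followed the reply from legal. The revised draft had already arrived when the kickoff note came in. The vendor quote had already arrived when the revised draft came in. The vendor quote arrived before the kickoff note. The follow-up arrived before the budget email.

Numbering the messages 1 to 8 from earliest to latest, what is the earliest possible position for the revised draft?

5

The agenda, the follow-up, the reply from legal, and the vendor quote must all come before the revised draft — 4 forced predecessors.
Nothing else is forced ahead of the revised draft, so its earliest slot is position 4 + 1 = 5.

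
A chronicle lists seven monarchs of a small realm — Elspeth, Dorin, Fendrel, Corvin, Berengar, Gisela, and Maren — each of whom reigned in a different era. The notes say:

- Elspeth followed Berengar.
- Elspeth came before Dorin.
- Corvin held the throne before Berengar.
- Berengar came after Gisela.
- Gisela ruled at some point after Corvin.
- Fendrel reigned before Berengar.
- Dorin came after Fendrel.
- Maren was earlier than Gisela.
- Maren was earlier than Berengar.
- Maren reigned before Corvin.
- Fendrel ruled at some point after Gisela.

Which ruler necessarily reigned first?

Maren

Maren has a chain of constraints placing them before every other ruler, so Maren must be first.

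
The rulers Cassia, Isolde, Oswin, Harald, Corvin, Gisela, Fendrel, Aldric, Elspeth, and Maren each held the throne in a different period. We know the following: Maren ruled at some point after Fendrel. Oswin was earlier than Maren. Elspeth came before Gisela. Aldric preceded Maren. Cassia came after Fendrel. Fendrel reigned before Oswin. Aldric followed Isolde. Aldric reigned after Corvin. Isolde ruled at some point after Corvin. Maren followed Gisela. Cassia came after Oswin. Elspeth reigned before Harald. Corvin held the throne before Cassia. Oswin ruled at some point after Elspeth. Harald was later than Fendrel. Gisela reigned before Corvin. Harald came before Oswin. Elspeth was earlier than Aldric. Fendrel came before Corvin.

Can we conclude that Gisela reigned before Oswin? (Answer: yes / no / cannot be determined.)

cannot be determined

No chain of stated constraints runs from Gisela to Oswin, and none runs from Oswin to Gisela either.
So the relative order of Gisela and Oswin is not fixed by the given facts.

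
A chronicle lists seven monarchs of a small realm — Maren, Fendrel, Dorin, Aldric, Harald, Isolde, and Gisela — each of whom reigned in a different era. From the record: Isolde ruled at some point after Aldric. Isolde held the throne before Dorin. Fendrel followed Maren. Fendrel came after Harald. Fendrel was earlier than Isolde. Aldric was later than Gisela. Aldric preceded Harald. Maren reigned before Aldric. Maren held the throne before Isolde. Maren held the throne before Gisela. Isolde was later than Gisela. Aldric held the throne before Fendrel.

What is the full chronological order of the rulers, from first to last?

The constraints fix every adjacent pair, so only one ordering works:
Maren → Gisela → Aldric → Harald → Fendrel → Isolde → Dorin.

Maren, Gisela, Aldric, Harald, Fendrel, Isolde, Dorin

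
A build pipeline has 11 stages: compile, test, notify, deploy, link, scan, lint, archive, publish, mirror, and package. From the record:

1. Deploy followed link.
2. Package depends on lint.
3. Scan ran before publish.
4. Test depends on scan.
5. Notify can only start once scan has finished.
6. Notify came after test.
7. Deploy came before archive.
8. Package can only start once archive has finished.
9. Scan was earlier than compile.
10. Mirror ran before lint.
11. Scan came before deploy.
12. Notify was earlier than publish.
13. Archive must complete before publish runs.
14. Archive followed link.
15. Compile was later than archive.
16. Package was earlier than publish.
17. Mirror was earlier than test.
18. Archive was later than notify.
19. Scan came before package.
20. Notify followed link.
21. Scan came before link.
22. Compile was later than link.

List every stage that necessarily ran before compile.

Directly stated before compile: archive, link, and scan.
Deploy reaches compile via deploy → archive → compile.
Mirror reaches compile via mirror → test → notify → archive → compile.
Notify reaches compile via notify → archive → compile.
Likewise test reaches compile by chaining the stated constraints.

archive, deploy, link, mirror, notify, scan, test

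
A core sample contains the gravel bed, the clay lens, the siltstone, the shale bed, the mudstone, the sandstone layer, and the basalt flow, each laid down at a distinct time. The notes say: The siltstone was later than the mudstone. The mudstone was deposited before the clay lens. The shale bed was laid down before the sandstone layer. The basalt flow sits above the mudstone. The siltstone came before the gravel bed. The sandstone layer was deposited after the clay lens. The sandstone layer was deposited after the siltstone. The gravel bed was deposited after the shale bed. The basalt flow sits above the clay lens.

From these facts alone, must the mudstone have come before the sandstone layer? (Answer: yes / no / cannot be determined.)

yes

Chain the constraints: the mudstone → the clay lens → the sandstone layer. Each link is directly stated, so the mudstone comes before the sandstone layer.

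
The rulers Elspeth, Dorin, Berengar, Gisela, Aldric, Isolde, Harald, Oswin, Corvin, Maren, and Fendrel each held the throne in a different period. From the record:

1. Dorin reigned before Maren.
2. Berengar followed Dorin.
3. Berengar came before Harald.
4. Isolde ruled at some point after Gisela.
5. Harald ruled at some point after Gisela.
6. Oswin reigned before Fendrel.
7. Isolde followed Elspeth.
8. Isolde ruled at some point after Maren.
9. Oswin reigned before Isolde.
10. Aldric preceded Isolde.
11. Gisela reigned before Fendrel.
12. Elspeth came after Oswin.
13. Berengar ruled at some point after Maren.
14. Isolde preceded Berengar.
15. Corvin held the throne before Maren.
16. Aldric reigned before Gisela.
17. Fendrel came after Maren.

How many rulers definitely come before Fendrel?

Directly stated before Fendrel: Gisela, Maren, and Oswin.
Aldric reaches Fendrel via Aldric → Gisela → Fendrel.
Corvin reaches Fendrel via Corvin → Maren → Fendrel.
Dorin reaches Fendrel via Dorin → Maren → Fendrel.
No chain forces Harald (or any of the others) ahead of Fendrel.
That's Aldric, Corvin, Dorin, Gisela, Maren, and Oswin — 6 in all.

6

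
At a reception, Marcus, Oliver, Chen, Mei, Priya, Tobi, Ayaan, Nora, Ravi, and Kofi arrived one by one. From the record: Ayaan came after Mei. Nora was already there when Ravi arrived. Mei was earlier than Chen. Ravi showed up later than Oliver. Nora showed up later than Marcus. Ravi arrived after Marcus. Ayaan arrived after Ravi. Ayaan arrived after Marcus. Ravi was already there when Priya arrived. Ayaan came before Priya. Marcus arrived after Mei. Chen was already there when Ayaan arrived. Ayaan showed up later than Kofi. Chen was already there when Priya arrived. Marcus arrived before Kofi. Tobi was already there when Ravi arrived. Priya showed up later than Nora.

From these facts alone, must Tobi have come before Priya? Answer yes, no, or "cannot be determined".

yes

Chain the constraints: Tobi → Ravi → Priya. Each link is directly stated, so Tobi comes before Priya.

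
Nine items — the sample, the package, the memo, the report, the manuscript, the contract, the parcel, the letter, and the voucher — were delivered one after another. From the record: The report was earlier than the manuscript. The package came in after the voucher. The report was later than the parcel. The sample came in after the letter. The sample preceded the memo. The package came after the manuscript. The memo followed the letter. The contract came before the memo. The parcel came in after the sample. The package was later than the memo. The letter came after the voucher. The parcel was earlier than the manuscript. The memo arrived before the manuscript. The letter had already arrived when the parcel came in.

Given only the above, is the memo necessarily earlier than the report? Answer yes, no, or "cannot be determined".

cannot be determined

No chain of stated constraints runs from the memo to the report, and none runs from the report to the memo either.
So the relative order of the memo and the report is not fixed by the given facts.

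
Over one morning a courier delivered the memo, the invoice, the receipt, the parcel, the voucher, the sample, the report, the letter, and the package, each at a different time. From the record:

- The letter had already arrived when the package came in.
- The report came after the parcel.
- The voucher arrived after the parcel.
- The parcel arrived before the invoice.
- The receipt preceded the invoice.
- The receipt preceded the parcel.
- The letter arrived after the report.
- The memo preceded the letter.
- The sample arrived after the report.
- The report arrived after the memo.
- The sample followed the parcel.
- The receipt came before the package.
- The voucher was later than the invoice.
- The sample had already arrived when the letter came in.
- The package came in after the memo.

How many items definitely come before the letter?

Directly stated before the letter: the memo, the report, and the sample.
The parcel reaches the letter via the parcel → the sample → the letter.
The receipt reaches the letter via the receipt → the parcel → the sample → the letter.
No chain forces the voucher (or any of the others) ahead of the letter.
That's the memo, the parcel, the receipt, the report, and the sample — 5 in all.

5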